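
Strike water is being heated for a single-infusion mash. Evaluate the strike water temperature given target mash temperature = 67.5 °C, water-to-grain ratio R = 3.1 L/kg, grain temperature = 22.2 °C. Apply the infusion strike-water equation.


T_strike = (0.41/R)·(T_mash − T_grain) + T_mash
T_strike = (0.41/3.1)·(67.5 − 22.2) + 67.5

73.4913 °C


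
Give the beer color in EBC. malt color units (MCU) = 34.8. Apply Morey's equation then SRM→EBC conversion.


SRM = 1.4922·MCU^0.6859;  EBC = SRM·1.97
SRM = 1.4922·34.8^0.6859 = 17.0293
EBC = 17.0293·1.97

33.5477 EBC


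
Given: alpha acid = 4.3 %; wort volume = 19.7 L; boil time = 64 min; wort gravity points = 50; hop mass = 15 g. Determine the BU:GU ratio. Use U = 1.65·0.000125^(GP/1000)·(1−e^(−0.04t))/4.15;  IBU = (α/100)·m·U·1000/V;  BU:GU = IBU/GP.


U = 1.65·0.000125^(50/1000)·(1−e^(−0.04·64))/4.15 = 0.2341
IBU = (4.3/100)·15·0.2341·1000/19.7 = 7.6636
BU:GU = 7.6636/50

0.1533


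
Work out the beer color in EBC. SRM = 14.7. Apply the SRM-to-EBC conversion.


EBC = SRM · 1.97
EBC = 14.7 · 1.97

28.9590 EBC


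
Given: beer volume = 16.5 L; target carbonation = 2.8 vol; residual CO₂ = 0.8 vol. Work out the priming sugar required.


sugar = (target − residual)·4.0·V
sugar = (2.8 − 0.8)·4.0·16.5

132.0000 g


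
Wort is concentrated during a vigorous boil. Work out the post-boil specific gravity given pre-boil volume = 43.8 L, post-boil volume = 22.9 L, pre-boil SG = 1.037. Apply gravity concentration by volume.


SG_post = 1 + (SG_pre − 1)·V_pre/V_post
pts_pre = (1.037 − 1)·1000 = 37.0000
pts_post = 37.0000·43.8/22.9 = 70.7686
SG_post = 1 + 70.7686/1000

1.0708


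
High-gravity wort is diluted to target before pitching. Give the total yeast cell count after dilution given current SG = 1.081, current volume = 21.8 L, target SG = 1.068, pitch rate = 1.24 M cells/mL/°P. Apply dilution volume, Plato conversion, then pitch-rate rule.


V_w = V·((SG_c−1)/(SG_t−1)−1);  °P = 259 − 259/SG_t;  cells = rate·(V+V_w)·°P
V_w = 21.8·((1.081−1)/(1.068−1)−1) = 4.1676
V_final = 21.8 + 4.1676 = 25.9676
°P = 259 − 259/1.068 = 16.4906
cells = 1.24·25.9676·16.4906

530.9966 billion cells


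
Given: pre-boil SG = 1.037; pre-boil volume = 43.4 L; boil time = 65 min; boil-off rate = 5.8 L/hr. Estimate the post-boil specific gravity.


V_post = V_pre − rate·(t/60);  SG_post = 1 + (SG_pre−1)·V_pre/V_post
V_post = 43.4 − 5.8·(65/60) = 37.1167
SG_post = 1 + (1.037 − 1)·43.4/37.1167

1.0433


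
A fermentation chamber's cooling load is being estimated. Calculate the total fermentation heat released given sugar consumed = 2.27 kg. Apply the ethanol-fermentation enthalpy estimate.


Q = m_sugar · 590 kJ/kg
Q = 2.27 · 590

1339.3000 kJ


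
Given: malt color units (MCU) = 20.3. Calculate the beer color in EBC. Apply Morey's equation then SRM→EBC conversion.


SRM = 1.4922·MCU^0.6859;  EBC = SRM·1.97
SRM = 1.4922·20.3^0.6859 = 11.7663
EBC = 11.7663·1.97

23.1795 EBC


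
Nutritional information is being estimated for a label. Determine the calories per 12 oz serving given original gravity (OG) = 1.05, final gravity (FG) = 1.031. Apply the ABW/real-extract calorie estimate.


ABW = (OG−FG)·131.25·0.79/FG;  °P = 259 − 259/SG (for OG→OE and FG→AE);  RE = 0.1808·OE + 0.8192·AE;  Cal = (6.9·ABW + 4·(RE−0.1))·FG·3.55
ABW = (1.05 − 1.031)·131.25·0.79/1.031 = 1.9108
OE = 259 − 259/1.05 = 12.3333 °P
AE = 259 − 259/1.031 = 7.7876 °P
RE = 0.1808·12.3333 + 0.8192·7.7876 = 8.6095 °P
Cal = (6.9·1.9108 + 4·(8.6095−0.1))·1.031·3.55

172.8368 kcal


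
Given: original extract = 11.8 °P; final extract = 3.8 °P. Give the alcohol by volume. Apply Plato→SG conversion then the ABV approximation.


SG = 259/(259 − P);  ABV = (OG − FG)·131.25
OG = 259/(259 − 11.8) = 1.0477
FG = 259/(259 − 3.8) = 1.0149
ABV = (1.0477 − 1.0149)·131.25

4.3108 % ABV


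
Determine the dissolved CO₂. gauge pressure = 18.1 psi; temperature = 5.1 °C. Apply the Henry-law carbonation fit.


vols = (P + 14.695)·(0.01821 + 0.09011·e^(−0.04·T))
vols = (18.1 + 14.695)·(0.01821 + 0.09011·e^(−0.04·5.1))

3.0070 volumes


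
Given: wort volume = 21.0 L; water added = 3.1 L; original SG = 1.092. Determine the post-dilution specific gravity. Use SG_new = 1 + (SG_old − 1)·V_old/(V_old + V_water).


pts = (1.092 − 1)·1000·21.0/(21.0 + 3.1) = 80.1660
SG_new = 1 + 80.1660/1000

1.0802


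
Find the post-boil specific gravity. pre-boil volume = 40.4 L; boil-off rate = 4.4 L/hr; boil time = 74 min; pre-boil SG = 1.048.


V_post = V_pre − rate·(t/60);  SG_post = 1 + (SG_pre−1)·V_pre/V_post
V_post = 40.4 − 4.4·(74/60) = 34.9733
SG_post = 1 + (1.048 − 1)·40.4/34.9733

1.0554


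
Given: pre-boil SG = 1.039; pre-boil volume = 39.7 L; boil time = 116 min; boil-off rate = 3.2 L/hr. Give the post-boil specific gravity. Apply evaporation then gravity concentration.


V_post = V_pre − rate·(t/60);  SG_post = 1 + (SG_pre−1)·V_pre/V_post
V_post = 39.7 − 3.2·(116/60) = 33.5133
SG_post = 1 + (1.039 − 1)·39.7/33.5133

1.0462


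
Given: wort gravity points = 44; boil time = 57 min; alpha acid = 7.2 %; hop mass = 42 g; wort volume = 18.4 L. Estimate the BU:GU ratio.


U = 1.65·0.000125^(GP/1000)·(1−e^(−0.04t))/4.15;  IBU = (α/100)·m·U·1000/V;  BU:GU = IBU/GP
U = 1.65·0.000125^(44/1000)·(1−e^(−0.04·57))/4.15 = 0.2403
IBU = (7.2/100)·42·0.2403·1000/18.4 = 39.5005
BU:GU = 39.5005/44

0.8977


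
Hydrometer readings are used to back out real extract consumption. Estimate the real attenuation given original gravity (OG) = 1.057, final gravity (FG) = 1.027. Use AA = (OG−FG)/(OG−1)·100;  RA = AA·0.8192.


AA = (1.057 − 1.027)/(1.057 − 1)·100 = 52.6316
RA = 52.6316·0.8192

43.1158 %


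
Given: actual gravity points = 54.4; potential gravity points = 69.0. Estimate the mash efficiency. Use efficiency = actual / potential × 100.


efficiency = 54.4 / 69.0 × 100

78.8406 %


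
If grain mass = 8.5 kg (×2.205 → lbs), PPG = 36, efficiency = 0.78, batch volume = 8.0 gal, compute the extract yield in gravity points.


points = lbs × PPG × eff / vol
lbs = 8.5 × 2.205 = 18.7425
points = 18.7425 × 36 × 0.78 / 8.0

65.7862 points


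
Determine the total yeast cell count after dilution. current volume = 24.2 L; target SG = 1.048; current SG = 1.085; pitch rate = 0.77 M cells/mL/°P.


V_w = V·((SG_c−1)/(SG_t−1)−1);  °P = 259 − 259/SG_t;  cells = rate·(V+V_w)·°P
V_w = 24.2·((1.085−1)/(1.048−1)−1) = 18.6542
V_final = 24.2 + 18.6542 = 42.8542
°P = 259 − 259/1.048 = 11.8626
cells = 0.77·42.8542·11.8626

391.4385 billion cells


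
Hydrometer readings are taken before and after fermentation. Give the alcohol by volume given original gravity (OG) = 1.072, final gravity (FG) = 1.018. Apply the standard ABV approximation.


ABV = (OG − FG) · 131.25
ABV = (1.072 − 1.018) · 131.25

7.0875 % ABV


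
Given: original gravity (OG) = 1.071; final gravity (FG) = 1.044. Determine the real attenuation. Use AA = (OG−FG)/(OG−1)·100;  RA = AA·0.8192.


AA = (1.071 − 1.044)/(1.071 − 1)·100 = 38.0282
RA = 38.0282·0.8192

31.1527 %


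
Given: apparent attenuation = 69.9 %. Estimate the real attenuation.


RA = AA · 0.8192
RA = 69.9 · 0.8192

57.2621 %


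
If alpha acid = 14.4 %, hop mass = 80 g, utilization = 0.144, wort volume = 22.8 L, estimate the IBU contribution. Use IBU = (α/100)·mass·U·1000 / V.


IBU = (14.4/100)·80·0.144·1000 / 22.8

72.7579 IBU


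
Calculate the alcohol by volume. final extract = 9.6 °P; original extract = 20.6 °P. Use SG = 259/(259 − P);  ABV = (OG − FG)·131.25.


OG = 259/(259 − 20.6) = 1.0864
FG = 259/(259 − 9.6) = 1.0385
ABV = (1.0864 − 1.0385)·131.25

6.2891 % ABV


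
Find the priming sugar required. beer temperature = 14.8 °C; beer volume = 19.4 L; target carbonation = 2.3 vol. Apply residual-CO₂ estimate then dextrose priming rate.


residual = 14.695·(0.01821 + 0.09011·e^(−0.04·T));  sugar = (target − residual)·4.0·V
residual = 14.695·(0.01821 + 0.09011·e^(−0.04·14.8)) = 1.0002
sugar = (2.3 − 1.0002)·4.0·19.4

100.8683 g


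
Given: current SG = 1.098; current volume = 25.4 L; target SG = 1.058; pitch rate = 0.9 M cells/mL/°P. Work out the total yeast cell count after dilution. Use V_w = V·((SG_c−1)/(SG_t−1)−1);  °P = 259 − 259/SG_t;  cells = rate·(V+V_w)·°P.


V_w = 25.4·((1.098−1)/(1.058−1)−1) = 17.5172
V_final = 25.4 + 17.5172 = 42.9172
°P = 259 − 259/1.058 = 14.1985
cells = 0.9·42.9172·14.1985

548.4239 billion cells


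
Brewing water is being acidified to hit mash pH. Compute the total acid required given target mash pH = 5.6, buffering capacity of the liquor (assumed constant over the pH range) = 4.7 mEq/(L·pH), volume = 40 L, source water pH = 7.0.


acid = buffering capacity · (pH_source − pH_target) · V
acid = 4.7 · (7.0 − 5.6) · 40

263.2000 mEq


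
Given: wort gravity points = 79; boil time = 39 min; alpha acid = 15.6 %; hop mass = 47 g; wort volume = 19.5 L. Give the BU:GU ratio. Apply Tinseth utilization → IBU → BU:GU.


U = 1.65·0.000125^(GP/1000)·(1−e^(−0.04t))/4.15;  IBU = (α/100)·m·U·1000/V;  BU:GU = IBU/GP
U = 1.65·0.000125^(79/1000)·(1−e^(−0.04·39))/4.15 = 0.1544
IBU = (15.6/100)·47·0.1544·1000/19.5 = 58.0540
BU:GU = 58.0540/79

0.7349


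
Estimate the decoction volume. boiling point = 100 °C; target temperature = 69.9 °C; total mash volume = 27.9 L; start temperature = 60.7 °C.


V_dec = V_total·(T_target − T_start)/(T_boil − T_start)
V_dec = 27.9·(69.9 − 60.7)/(100 − 60.7)

6.5313 L


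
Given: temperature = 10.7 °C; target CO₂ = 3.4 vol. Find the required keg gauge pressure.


psi = vols/(0.01821 + 0.09011·e^(−0.04·T)) − 14.695
psi = 3.4/(0.01821 + 0.09011·e^(−0.04·10.7)) − 14.695

29.4926 psi


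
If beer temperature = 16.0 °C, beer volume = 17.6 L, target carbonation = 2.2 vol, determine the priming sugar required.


residual = 14.695·(0.01821 + 0.09011·e^(−0.04·T));  sugar = (target − residual)·4.0·V
residual = 14.695·(0.01821 + 0.09011·e^(−0.04·16.0)) = 0.9658
sugar = (2.2 − 0.9658)·4.0·17.6

86.8864 g


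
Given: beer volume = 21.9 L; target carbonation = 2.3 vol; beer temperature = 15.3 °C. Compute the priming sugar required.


residual = 14.695·(0.01821 + 0.09011·e^(−0.04·T));  sugar = (target − residual)·4.0·V
residual = 14.695·(0.01821 + 0.09011·e^(−0.04·15.3)) = 0.9856
sugar = (2.3 − 0.9856)·4.0·21.9

115.1375 g


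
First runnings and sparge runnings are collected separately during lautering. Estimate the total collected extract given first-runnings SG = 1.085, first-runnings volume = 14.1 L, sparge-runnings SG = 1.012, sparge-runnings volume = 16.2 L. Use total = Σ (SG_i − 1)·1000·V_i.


first = (1.085 − 1)·1000·14.1 = 1198.5000
sparge = (1.012 − 1)·1000·16.2 = 194.4000
total = 1198.5000 + 194.4000

1392.9000 gravity·L


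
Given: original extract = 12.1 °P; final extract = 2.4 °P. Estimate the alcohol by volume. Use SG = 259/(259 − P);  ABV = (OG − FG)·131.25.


OG = 259/(259 − 12.1) = 1.0490
FG = 259/(259 − 2.4) = 1.0094
ABV = (1.0490 − 1.0094)·131.25

5.2047 % ABV


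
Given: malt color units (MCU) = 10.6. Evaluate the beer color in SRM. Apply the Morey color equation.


SRM = 1.4922 · MCU^0.6859
SRM = 1.4922 · 10.6^0.6859

7.5350 SRM


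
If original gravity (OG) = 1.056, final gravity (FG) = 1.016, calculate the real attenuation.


AA = (OG−FG)/(OG−1)·100;  RA = AA·0.8192
AA = (1.056 − 1.016)/(1.056 − 1)·100 = 71.4286
RA = 71.4286·0.8192

58.5143 %


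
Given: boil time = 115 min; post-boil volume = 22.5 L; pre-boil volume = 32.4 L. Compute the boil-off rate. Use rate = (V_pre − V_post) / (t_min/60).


rate = (32.4 − 22.5) / (115/60)

5.1652 L/hr


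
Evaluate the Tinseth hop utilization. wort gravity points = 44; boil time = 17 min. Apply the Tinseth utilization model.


U = 1.65·0.000125^(GP/1000) · (1 − e^(−0.04·t))/4.15
bigness = 1.65·0.000125^(44/1000) = 1.1111
boil_factor = (1 − e^(−0.04·17))/4.15 = 0.1189
U = 1.1111 · 0.1189

0.1321


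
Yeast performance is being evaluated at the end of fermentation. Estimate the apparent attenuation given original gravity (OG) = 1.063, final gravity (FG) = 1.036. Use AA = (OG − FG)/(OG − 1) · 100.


AA = (1.063 − 1.036)/(1.063 − 1) · 100

42.8571 %


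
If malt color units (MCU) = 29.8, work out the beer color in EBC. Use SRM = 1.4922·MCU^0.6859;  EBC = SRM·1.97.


SRM = 1.4922·29.8^0.6859 = 15.3106
EBC = 15.3106·1.97

30.1619 EBC


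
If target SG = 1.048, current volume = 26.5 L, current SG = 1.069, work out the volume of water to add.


V_water = V·((SG_curr − 1)/(SG_target − 1) − 1)
V_water = 26.5·((1.069 − 1)/(1.048 − 1) − 1)

11.5937 L


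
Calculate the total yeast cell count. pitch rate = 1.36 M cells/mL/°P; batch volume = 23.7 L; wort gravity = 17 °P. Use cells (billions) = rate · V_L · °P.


cells = 1.36 · 23.7 · 17

547.9440 billion cells


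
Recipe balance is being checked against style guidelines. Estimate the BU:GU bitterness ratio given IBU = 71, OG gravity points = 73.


BU:GU = IBU / OG_points
BU:GU = 71 / 73

0.9726


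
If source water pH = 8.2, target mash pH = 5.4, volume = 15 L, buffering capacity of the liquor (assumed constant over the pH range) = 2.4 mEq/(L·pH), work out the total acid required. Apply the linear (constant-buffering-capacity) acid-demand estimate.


acid = buffering capacity · (pH_source − pH_target) · V
acid = 2.4 · (8.2 − 5.4) · 15

100.8000 mEq


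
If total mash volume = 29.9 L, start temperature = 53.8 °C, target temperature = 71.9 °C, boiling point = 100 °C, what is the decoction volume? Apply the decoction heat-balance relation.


V_dec = V_total·(T_target − T_start)/(T_boil − T_start)
V_dec = 29.9·(71.9 − 53.8)/(100 − 53.8)

11.7141 L


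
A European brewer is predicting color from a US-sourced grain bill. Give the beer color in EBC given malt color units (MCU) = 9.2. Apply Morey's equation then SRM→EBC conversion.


SRM = 1.4922·MCU^0.6859;  EBC = SRM·1.97
SRM = 1.4922·9.2^0.6859 = 6.8374
EBC = 6.8374·1.97

13.4696 EBC


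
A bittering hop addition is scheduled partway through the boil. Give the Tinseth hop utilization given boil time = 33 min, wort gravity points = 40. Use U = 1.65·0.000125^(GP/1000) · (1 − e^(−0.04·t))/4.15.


bigness = 1.65·0.000125^(40/1000) = 1.1518
boil_factor = (1 − e^(−0.04·33))/4.15 = 0.1766
U = 1.1518 · 0.1766

0.2034


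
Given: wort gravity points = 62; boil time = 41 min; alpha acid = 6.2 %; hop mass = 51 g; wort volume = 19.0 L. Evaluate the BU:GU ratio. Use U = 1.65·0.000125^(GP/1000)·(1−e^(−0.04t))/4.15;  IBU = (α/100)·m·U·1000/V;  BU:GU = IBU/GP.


U = 1.65·0.000125^(62/1000)·(1−e^(−0.04·41))/4.15 = 0.1836
IBU = (6.2/100)·51·0.1836·1000/19.0 = 30.5491
BU:GU = 30.5491/62

0.4927


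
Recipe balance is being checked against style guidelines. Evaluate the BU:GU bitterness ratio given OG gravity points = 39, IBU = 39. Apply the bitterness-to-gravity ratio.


BU:GU = IBU / OG_points
BU:GU = 39 / 39

1.0000


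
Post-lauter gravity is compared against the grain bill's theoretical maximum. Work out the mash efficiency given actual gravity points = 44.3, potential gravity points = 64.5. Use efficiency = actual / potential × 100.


efficiency = 44.3 / 64.5 × 100

68.6822 %


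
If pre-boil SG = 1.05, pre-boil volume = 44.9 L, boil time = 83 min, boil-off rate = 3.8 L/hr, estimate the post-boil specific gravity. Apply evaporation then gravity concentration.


V_post = V_pre − rate·(t/60);  SG_post = 1 + (SG_pre−1)·V_pre/V_post
V_post = 44.9 − 3.8·(83/60) = 39.6433
SG_post = 1 + (1.05 − 1)·44.9/39.6433

1.0566


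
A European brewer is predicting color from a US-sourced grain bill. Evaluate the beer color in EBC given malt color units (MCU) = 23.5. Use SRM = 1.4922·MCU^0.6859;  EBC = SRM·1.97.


SRM = 1.4922·23.5^0.6859 = 13.0090
EBC = 13.0090·1.97

25.6276 EBC


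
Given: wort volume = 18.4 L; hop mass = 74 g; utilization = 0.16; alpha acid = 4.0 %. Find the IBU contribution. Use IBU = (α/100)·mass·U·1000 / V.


IBU = (4.0/100)·74·0.16·1000 / 18.4

25.7391 IBU


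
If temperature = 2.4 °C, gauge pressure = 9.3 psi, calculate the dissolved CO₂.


vols = (P + 14.695)·(0.01821 + 0.09011·e^(−0.04·T))
vols = (9.3 + 14.695)·(0.01821 + 0.09011·e^(−0.04·2.4))

2.4012 volumes


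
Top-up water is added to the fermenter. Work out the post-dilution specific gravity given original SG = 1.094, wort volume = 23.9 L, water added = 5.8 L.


SG_new = 1 + (SG_old − 1)·V_old/(V_old + V_water)
pts = (1.094 − 1)·1000·23.9/(23.9 + 5.8) = 75.6431
SG_new = 1 + 75.6431/1000

1.0756


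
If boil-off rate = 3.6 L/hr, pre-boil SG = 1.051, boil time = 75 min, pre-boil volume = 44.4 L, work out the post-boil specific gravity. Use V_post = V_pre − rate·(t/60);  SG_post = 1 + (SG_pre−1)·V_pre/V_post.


V_post = 44.4 − 3.6·(75/60) = 39.9000
SG_post = 1 + (1.051 − 1)·44.4/39.9000

1.0568


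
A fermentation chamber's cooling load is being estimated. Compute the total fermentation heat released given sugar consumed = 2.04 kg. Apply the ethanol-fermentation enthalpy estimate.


Q = m_sugar · 590 kJ/kg
Q = 2.04 · 590

1203.6000 kJ


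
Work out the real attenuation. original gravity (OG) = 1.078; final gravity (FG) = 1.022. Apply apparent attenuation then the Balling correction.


AA = (OG−FG)/(OG−1)·100;  RA = AA·0.8192
AA = (1.078 − 1.022)/(1.078 − 1)·100 = 71.7949
RA = 71.7949·0.8192

58.8144 %


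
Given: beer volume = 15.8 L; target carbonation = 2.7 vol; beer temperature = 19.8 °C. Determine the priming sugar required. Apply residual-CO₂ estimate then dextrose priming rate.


residual = 14.695·(0.01821 + 0.09011·e^(−0.04·T));  sugar = (target − residual)·4.0·V
residual = 14.695·(0.01821 + 0.09011·e^(−0.04·19.8)) = 0.8674
sugar = (2.7 − 0.8674)·4.0·15.8

115.8228 g


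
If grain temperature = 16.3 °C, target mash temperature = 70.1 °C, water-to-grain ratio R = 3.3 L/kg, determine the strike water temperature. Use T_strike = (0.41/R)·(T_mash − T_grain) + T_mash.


T_strike = (0.41/3.3)·(70.1 − 16.3) + 70.1

76.7842 °C


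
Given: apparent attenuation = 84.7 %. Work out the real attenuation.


RA = AA · 0.8192
RA = 84.7 · 0.8192

69.3862 %


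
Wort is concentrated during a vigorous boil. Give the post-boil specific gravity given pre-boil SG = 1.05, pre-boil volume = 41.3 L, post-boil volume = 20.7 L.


SG_post = 1 + (SG_pre − 1)·V_pre/V_post
pts_pre = (1.05 − 1)·1000 = 50.0000
pts_post = 50.0000·41.3/20.7 = 99.7585
SG_post = 1 + 99.7585/1000

1.0998


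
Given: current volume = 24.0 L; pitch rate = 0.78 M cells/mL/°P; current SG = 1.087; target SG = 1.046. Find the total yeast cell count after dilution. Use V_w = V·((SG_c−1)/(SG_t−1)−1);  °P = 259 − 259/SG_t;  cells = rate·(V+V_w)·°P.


V_w = 24.0·((1.087−1)/(1.046−1)−1) = 21.3913
V_final = 24.0 + 21.3913 = 45.3913
°P = 259 − 259/1.046 = 11.3901
cells = 0.78·45.3913·11.3901

403.2675 billion cells


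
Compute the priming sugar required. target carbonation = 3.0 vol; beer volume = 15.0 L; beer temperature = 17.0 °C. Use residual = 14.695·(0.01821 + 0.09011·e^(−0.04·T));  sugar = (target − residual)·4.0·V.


residual = 14.695·(0.01821 + 0.09011·e^(−0.04·17.0)) = 0.9384
sugar = (3.0 − 0.9384)·4.0·15.0

123.6935 g


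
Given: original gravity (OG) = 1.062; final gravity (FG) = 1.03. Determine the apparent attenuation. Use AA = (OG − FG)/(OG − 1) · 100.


AA = (1.062 − 1.03)/(1.062 − 1) · 100

51.6129 %


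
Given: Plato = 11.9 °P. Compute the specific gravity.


SG = 259/(259 − P)
SG = 259/(259 − 11.9)

1.0482


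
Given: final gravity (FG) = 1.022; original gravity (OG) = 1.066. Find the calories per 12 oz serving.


ABW = (OG−FG)·131.25·0.79/FG;  °P = 259 − 259/SG (for OG→OE and FG→AE);  RE = 0.1808·OE + 0.8192·AE;  Cal = (6.9·ABW + 4·(RE−0.1))·FG·3.55
ABW = (1.066 − 1.022)·131.25·0.79/1.022 = 4.4640
OE = 259 − 259/1.066 = 16.0356 °P
AE = 259 − 259/1.022 = 5.5753 °P
RE = 0.1808·16.0356 + 0.8192·5.5753 = 7.4666 °P
Cal = (6.9·4.4640 + 4·(7.4666−0.1))·1.022·3.55

218.6589 kcal


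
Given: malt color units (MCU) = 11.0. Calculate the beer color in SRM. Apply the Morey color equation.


SRM = 1.4922 · MCU^0.6859
SRM = 1.4922 · 11.0^0.6859

7.7289 SRM


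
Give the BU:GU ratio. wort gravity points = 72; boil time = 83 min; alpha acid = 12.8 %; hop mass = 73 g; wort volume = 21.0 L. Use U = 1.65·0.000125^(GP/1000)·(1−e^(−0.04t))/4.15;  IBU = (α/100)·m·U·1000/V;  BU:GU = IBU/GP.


U = 1.65·0.000125^(72/1000)·(1−e^(−0.04·83))/4.15 = 0.2006
IBU = (12.8/100)·73·0.2006·1000/21.0 = 89.2761
BU:GU = 89.2761/72

1.2399


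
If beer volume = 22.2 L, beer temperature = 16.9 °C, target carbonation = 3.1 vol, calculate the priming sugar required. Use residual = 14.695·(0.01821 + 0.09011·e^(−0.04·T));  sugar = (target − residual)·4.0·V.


residual = 14.695·(0.01821 + 0.09011·e^(−0.04·16.9)) = 0.9411
sugar = (3.1 − 0.9411)·4.0·22.2

191.7077 g


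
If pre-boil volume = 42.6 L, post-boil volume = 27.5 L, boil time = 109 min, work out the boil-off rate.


rate = (V_pre − V_post) / (t_min/60)
rate = (42.6 − 27.5) / (109/60)

8.3119 L/hr


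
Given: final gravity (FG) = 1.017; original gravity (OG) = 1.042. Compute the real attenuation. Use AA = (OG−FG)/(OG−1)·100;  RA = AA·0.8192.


AA = (1.042 − 1.017)/(1.042 − 1)·100 = 59.5238
RA = 59.5238·0.8192

48.7619 %


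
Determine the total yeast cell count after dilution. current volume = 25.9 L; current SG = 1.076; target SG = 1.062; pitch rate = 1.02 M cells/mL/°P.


V_w = V·((SG_c−1)/(SG_t−1)−1);  °P = 259 − 259/SG_t;  cells = rate·(V+V_w)·°P
V_w = 25.9·((1.076−1)/(1.062−1)−1) = 5.8484
V_final = 25.9 + 5.8484 = 31.7484
°P = 259 − 259/1.062 = 15.1205
cells = 1.02·31.7484·15.1205

489.6534 billion cells


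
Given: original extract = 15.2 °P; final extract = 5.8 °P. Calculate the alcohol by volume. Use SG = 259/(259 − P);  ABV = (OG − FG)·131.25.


OG = 259/(259 − 15.2) = 1.0623
FG = 259/(259 − 5.8) = 1.0229
ABV = (1.0623 − 1.0229)·131.25

5.1764 % ABV


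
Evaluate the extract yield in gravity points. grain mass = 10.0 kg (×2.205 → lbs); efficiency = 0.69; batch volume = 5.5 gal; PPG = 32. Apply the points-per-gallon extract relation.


points = lbs × PPG × eff / vol
lbs = 10.0 × 2.205 = 22.0500
points = 22.0500 × 32 × 0.69 / 5.5

88.5207 points


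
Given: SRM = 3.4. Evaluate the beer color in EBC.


EBC = SRM · 1.97
EBC = 3.4 · 1.97

6.6980 EBC


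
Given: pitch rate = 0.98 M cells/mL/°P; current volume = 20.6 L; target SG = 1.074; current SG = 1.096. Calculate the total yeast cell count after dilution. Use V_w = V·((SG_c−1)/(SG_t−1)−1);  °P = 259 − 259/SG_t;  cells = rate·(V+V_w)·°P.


V_w = 20.6·((1.096−1)/(1.074−1)−1) = 6.1243
V_final = 20.6 + 6.1243 = 26.7243
°P = 259 − 259/1.074 = 17.8454
cells = 0.98·26.7243·17.8454

467.3691 billion cells


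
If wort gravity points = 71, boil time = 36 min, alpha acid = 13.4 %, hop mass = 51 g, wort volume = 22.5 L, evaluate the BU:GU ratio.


U = 1.65·0.000125^(GP/1000)·(1−e^(−0.04t))/4.15;  IBU = (α/100)·m·U·1000/V;  BU:GU = IBU/GP
U = 1.65·0.000125^(71/1000)·(1−e^(−0.04·36))/4.15 = 0.1603
IBU = (13.4/100)·51·0.1603·1000/22.5 = 48.6827
BU:GU = 48.6827/71

0.6857


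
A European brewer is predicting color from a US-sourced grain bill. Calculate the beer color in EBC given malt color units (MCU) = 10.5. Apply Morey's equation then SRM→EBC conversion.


SRM = 1.4922·MCU^0.6859;  EBC = SRM·1.97
SRM = 1.4922·10.5^0.6859 = 7.4862
EBC = 7.4862·1.97

14.7478 EBC


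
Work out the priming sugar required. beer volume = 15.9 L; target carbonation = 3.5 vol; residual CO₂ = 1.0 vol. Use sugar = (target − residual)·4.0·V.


sugar = (3.5 − 1.0)·4.0·15.9

159.0000 g


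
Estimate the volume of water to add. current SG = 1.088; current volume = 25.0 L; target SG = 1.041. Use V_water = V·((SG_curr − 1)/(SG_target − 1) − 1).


V_water = 25.0·((1.088 − 1)/(1.041 − 1) − 1)

28.6585 L


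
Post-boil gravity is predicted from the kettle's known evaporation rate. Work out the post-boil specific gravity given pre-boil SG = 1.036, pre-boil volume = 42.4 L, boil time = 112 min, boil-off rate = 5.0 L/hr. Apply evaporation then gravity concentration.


V_post = V_pre − rate·(t/60);  SG_post = 1 + (SG_pre−1)·V_pre/V_post
V_post = 42.4 − 5.0·(112/60) = 33.0667
SG_post = 1 + (1.036 − 1)·42.4/33.0667

1.0462


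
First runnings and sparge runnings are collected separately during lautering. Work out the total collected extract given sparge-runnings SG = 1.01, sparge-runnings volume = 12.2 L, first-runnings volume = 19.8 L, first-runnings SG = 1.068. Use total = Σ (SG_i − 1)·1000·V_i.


first = (1.068 − 1)·1000·19.8 = 1346.4000
sparge = (1.01 − 1)·1000·12.2 = 122.0000
total = 1346.4000 + 122.0000

1468.4000 gravity·L


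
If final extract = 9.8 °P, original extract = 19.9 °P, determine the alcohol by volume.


SG = 259/(259 − P);  ABV = (OG − FG)·131.25
OG = 259/(259 − 19.9) = 1.0832
FG = 259/(259 − 9.8) = 1.0393
ABV = (1.0832 − 1.0393)·131.25

5.7623 % ABV


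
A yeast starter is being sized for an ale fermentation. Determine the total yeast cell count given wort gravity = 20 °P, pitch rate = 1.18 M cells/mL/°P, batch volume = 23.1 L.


cells (billions) = rate · V_L · °P
cells = 1.18 · 23.1 · 20

545.1600 billion cells


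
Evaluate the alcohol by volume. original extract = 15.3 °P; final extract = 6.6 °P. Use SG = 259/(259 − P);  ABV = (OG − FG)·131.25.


OG = 259/(259 − 15.3) = 1.0628
FG = 259/(259 − 6.6) = 1.0261
ABV = (1.0628 − 1.0261)·131.25

4.8081 % ABV


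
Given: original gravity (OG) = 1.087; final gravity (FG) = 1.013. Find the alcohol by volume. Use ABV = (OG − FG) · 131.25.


ABV = (1.087 − 1.013) · 131.25

9.7125 % ABV


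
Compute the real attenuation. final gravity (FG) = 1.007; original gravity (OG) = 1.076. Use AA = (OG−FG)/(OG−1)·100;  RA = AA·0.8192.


AA = (1.076 − 1.007)/(1.076 − 1)·100 = 90.7895
RA = 90.7895·0.8192

74.3747 %


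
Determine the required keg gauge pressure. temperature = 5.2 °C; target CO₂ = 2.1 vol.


psi = vols/(0.01821 + 0.09011·e^(−0.04·T)) − 14.695
psi = 2.1/(0.01821 + 0.09011·e^(−0.04·5.2)) − 14.695

8.2814 psi


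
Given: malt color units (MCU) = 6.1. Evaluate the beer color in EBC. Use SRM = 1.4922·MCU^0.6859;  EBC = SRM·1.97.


SRM = 1.4922·6.1^0.6859 = 5.1580
EBC = 5.1580·1.97

10.1613 EBC


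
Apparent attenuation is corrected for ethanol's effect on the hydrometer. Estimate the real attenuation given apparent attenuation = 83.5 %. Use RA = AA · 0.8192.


RA = 83.5 · 0.8192

68.4032 %


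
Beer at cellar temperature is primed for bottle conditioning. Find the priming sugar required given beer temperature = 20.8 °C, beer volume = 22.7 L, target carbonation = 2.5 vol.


residual = 14.695·(0.01821 + 0.09011·e^(−0.04·T));  sugar = (target − residual)·4.0·V
residual = 14.695·(0.01821 + 0.09011·e^(−0.04·20.8)) = 0.8438
sugar = (2.5 − 0.8438)·4.0·22.7

150.3790 g


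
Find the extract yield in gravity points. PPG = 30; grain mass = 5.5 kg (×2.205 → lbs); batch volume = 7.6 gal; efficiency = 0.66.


points = lbs × PPG × eff / vol
lbs = 5.5 × 2.205 = 12.1275
points = 12.1275 × 30 × 0.66 / 7.6

31.5953 points


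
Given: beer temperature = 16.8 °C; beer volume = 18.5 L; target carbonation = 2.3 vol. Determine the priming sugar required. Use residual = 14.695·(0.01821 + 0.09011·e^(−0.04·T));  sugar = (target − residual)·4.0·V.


residual = 14.695·(0.01821 + 0.09011·e^(−0.04·16.8)) = 0.9438
sugar = (2.3 − 0.9438)·4.0·18.5

100.3566 g


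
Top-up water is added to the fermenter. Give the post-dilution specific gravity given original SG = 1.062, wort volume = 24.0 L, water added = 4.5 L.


SG_new = 1 + (SG_old − 1)·V_old/(V_old + V_water)
pts = (1.062 − 1)·1000·24.0/(24.0 + 4.5) = 52.2105
SG_new = 1 + 52.2105/1000

1.0522


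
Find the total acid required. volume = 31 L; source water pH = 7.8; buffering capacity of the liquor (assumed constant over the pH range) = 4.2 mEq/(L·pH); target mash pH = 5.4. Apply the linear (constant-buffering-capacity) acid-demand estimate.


acid = buffering capacity · (pH_source − pH_target) · V
acid = 4.2 · (7.8 − 5.4) · 31

312.4800 mEq


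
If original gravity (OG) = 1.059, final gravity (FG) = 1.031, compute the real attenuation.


AA = (OG−FG)/(OG−1)·100;  RA = AA·0.8192
AA = (1.059 − 1.031)/(1.059 − 1)·100 = 47.4576
RA = 47.4576·0.8192

38.8773 %


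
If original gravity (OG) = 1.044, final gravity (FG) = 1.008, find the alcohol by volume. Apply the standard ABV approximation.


ABV = (OG − FG) · 131.25
ABV = (1.044 − 1.008) · 131.25

4.7250 % ABV


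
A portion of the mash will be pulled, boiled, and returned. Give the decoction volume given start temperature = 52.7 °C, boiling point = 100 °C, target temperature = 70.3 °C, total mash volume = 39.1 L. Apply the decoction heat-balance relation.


V_dec = V_total·(T_target − T_start)/(T_boil − T_start)
V_dec = 39.1·(70.3 − 52.7)/(100 − 52.7)

14.5488 L


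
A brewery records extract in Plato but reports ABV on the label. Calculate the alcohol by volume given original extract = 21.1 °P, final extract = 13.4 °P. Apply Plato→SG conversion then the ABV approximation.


SG = 259/(259 − P);  ABV = (OG − FG)·131.25
OG = 259/(259 − 21.1) = 1.0887
FG = 259/(259 − 13.4) = 1.0546
ABV = (1.0887 − 1.0546)·131.25

4.4799 % ABV


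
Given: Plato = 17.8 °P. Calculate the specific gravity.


SG = 259/(259 − P)
SG = 259/(259 − 17.8)

1.0738


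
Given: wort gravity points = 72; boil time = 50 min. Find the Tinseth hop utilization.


U = 1.65·0.000125^(GP/1000) · (1 − e^(−0.04·t))/4.15
bigness = 1.65·0.000125^(72/1000) = 0.8639
boil_factor = (1 − e^(−0.04·50))/4.15 = 0.2084
U = 0.8639 · 0.2084

0.1800


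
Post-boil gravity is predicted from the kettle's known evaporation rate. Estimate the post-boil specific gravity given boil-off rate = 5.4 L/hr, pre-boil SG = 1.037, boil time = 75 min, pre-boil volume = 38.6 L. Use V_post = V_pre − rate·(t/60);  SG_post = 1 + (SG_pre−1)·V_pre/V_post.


V_post = 38.6 − 5.4·(75/60) = 31.8500
SG_post = 1 + (1.037 − 1)·38.6/31.8500

1.0448


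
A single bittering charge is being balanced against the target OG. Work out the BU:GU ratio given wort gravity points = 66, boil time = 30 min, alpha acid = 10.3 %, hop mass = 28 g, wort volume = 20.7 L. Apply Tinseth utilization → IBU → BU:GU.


U = 1.65·0.000125^(GP/1000)·(1−e^(−0.04t))/4.15;  IBU = (α/100)·m·U·1000/V;  BU:GU = IBU/GP
U = 1.65·0.000125^(66/1000)·(1−e^(−0.04·30))/4.15 = 0.1535
IBU = (10.3/100)·28·0.1535·1000/20.7 = 21.3901
BU:GU = 21.3901/66

0.3241


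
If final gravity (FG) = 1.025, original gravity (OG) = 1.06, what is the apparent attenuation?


AA = (OG − FG)/(OG − 1) · 100
AA = (1.06 − 1.025)/(1.06 − 1) · 100

58.3333 %


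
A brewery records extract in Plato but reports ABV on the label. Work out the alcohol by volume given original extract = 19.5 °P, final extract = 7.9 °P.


SG = 259/(259 − P);  ABV = (OG − FG)·131.25
OG = 259/(259 − 19.5) = 1.0814
FG = 259/(259 − 7.9) = 1.0315
ABV = (1.0814 − 1.0315)·131.25

6.5570 % ABV


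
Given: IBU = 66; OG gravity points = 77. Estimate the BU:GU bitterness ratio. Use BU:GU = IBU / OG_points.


BU:GU = 66 / 77

0.8571


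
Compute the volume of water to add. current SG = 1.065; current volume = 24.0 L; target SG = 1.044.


V_water = V·((SG_curr − 1)/(SG_target − 1) − 1)
V_water = 24.0·((1.065 − 1)/(1.044 − 1) − 1)

11.4545 L


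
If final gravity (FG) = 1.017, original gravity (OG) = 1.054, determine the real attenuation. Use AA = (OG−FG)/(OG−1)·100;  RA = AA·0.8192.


AA = (1.054 − 1.017)/(1.054 − 1)·100 = 68.5185
RA = 68.5185·0.8192

56.1304 %


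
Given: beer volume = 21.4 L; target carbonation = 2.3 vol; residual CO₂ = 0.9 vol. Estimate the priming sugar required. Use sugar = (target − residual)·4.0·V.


sugar = (2.3 − 0.9)·4.0·21.4

119.8400 g


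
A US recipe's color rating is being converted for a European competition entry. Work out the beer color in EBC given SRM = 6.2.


EBC = SRM · 1.97
EBC = 6.2 · 1.97

12.2140 EBC


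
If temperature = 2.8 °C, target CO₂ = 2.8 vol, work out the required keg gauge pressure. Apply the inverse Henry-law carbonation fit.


psi = vols/(0.01821 + 0.09011·e^(−0.04·T)) − 14.695
psi = 2.8/(0.01821 + 0.09011·e^(−0.04·2.8)) − 14.695

13.6530 psi


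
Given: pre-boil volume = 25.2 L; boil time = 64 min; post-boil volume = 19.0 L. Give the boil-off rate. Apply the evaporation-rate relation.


rate = (V_pre − V_post) / (t_min/60)
rate = (25.2 − 19.0) / (64/60)

5.8125 L/hr


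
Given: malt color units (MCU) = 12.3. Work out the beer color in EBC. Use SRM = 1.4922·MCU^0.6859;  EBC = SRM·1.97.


SRM = 1.4922·12.3^0.6859 = 8.3444
EBC = 8.3444·1.97

16.4384 EBC


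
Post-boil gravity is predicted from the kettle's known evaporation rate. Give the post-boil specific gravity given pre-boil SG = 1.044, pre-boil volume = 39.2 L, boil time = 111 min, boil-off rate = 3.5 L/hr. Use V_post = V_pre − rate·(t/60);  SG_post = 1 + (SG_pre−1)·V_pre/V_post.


V_post = 39.2 − 3.5·(111/60) = 32.7250
SG_post = 1 + (1.044 − 1)·39.2/32.7250

1.0527


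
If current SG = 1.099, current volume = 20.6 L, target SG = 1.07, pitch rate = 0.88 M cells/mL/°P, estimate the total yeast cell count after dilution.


V_w = V·((SG_c−1)/(SG_t−1)−1);  °P = 259 − 259/SG_t;  cells = rate·(V+V_w)·°P
V_w = 20.6·((1.099−1)/(1.07−1)−1) = 8.5343
V_final = 20.6 + 8.5343 = 29.1343
°P = 259 − 259/1.07 = 16.9439
cells = 0.88·29.1343·16.9439

434.4113 billion cells


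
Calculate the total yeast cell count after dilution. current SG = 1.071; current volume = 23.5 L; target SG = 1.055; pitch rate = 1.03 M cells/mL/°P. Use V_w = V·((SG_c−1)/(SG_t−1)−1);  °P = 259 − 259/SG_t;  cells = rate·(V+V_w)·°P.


V_w = 23.5·((1.071−1)/(1.055−1)−1) = 6.8364
V_final = 23.5 + 6.8364 = 30.3364
°P = 259 − 259/1.055 = 13.5024
cells = 1.03·30.3364·13.5024

421.9012 billion cells


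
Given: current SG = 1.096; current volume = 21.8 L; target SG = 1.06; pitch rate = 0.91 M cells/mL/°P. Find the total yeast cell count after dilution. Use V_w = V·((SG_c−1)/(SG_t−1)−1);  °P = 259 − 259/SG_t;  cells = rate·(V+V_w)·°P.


V_w = 21.8·((1.096−1)/(1.06−1)−1) = 13.0800
V_final = 21.8 + 13.0800 = 34.8800
°P = 259 − 259/1.06 = 14.6604
cells = 0.91·34.8800·14.6604

465.3321 billion cells


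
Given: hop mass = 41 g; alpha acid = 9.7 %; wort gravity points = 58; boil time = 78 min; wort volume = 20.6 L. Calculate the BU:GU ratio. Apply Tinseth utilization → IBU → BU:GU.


U = 1.65·0.000125^(GP/1000)·(1−e^(−0.04t))/4.15;  IBU = (α/100)·m·U·1000/V;  BU:GU = IBU/GP
U = 1.65·0.000125^(58/1000)·(1−e^(−0.04·78))/4.15 = 0.2257
IBU = (9.7/100)·41·0.2257·1000/20.6 = 43.5644
BU:GU = 43.5644/58

0.7511


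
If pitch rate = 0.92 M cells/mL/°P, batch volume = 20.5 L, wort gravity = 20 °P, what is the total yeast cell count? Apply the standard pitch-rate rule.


cells (billions) = rate · V_L · °P
cells = 0.92 · 20.5 · 20

377.2000 billion cells


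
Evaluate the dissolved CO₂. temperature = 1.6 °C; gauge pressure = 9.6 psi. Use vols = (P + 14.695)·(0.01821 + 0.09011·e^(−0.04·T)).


vols = (9.6 + 14.695)·(0.01821 + 0.09011·e^(−0.04·1.6))

2.4959 volumes


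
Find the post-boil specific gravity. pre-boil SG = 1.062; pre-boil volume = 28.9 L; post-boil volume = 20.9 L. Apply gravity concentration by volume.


SG_post = 1 + (SG_pre − 1)·V_pre/V_post
pts_pre = (1.062 − 1)·1000 = 62.0000
pts_post = 62.0000·28.9/20.9 = 85.7321
SG_post = 1 + 85.7321/1000

1.0857


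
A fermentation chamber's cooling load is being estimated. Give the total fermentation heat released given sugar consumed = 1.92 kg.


Q = m_sugar · 590 kJ/kg
Q = 1.92 · 590

1132.8000 kJ


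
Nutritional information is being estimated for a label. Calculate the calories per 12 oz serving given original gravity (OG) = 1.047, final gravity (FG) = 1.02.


ABW = (OG−FG)·131.25·0.79/FG;  °P = 259 − 259/SG (for OG→OE and FG→AE);  RE = 0.1808·OE + 0.8192·AE;  Cal = (6.9·ABW + 4·(RE−0.1))·FG·3.55
ABW = (1.047 − 1.02)·131.25·0.79/1.02 = 2.7447
OE = 259 − 259/1.047 = 11.6266 °P
AE = 259 − 259/1.02 = 5.0784 °P
RE = 0.1808·11.6266 + 0.8192·5.0784 = 6.2623 °P
Cal = (6.9·2.7447 + 4·(6.2623−0.1))·1.02·3.55

157.8305 kcal


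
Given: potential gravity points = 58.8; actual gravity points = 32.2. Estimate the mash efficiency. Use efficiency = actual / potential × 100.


efficiency = 32.2 / 58.8 × 100

54.7619 %


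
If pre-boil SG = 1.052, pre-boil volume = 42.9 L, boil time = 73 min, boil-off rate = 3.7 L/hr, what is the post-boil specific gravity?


V_post = V_pre − rate·(t/60);  SG_post = 1 + (SG_pre−1)·V_pre/V_post
V_post = 42.9 − 3.7·(73/60) = 38.3983
SG_post = 1 + (1.052 − 1)·42.9/38.3983

1.0581


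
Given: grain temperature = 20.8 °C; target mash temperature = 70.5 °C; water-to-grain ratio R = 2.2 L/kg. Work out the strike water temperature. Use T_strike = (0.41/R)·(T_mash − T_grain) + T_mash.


T_strike = (0.41/2.2)·(70.5 − 20.8) + 70.5

79.7623 °C


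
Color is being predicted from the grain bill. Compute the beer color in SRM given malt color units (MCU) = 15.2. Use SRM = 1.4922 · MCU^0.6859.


SRM = 1.4922 · 15.2^0.6859

9.6484 SRM


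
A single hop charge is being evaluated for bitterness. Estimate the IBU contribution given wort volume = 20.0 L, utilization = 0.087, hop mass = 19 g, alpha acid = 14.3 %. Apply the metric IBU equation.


IBU = (α/100)·mass·U·1000 / V
IBU = (14.3/100)·19·0.087·1000 / 20.0

11.8190 IBU


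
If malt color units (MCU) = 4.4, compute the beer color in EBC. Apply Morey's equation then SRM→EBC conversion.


SRM = 1.4922·MCU^0.6859;  EBC = SRM·1.97
SRM = 1.4922·4.4^0.6859 = 4.1226
EBC = 4.1226·1.97

8.1215 EBC


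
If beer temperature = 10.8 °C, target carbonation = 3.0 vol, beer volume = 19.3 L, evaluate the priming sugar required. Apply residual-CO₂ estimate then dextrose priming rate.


residual = 14.695·(0.01821 + 0.09011·e^(−0.04·T));  sugar = (target − residual)·4.0·V
residual = 14.695·(0.01821 + 0.09011·e^(−0.04·10.8)) = 1.1273
sugar = (3.0 − 1.1273)·4.0·19.3

144.5757 g


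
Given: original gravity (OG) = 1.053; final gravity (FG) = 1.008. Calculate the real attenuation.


AA = (OG−FG)/(OG−1)·100;  RA = AA·0.8192
AA = (1.053 − 1.008)/(1.053 − 1)·100 = 84.9057
RA = 84.9057·0.8192

69.5547 %
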